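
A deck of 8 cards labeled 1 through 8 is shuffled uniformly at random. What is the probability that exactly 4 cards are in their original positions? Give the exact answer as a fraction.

1/64

Choose which 4 of the 8 are fixed: C(8,4) = 70 ways.
The remaining 4 must have no fixed point: D(4) = 9.
P = 70·9/40320 = 1/64.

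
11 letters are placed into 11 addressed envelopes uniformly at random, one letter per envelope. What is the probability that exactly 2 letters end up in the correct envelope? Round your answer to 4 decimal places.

0.1839

Choose which 2 of the 11 are fixed: C(11,2) = 55 ways.
The remaining 9 must have no fixed point: D(9) = 133496.
P = 55·133496/39916800 = 16687/90720 ≈ 0.1839.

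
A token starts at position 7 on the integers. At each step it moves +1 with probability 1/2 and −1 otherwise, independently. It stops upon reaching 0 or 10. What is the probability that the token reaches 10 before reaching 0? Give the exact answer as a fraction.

With a fair step, P(i) = ½P(i−1) + ½P(i+1) with P(0)=0, P(10)=1 has the linear solution P(i) = i/10.
P(7) = 7/10.

7/10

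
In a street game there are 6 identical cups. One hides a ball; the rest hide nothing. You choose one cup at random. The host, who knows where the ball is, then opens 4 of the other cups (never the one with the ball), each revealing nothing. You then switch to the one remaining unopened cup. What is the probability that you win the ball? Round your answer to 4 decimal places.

0.8333

Your original cup holds the ball with probability 1/6, so the other 5 collectively hold it with probability 5/6.
The host can always find 4 empty cups to open, so the reveals don't change that 5/6; it is now spread over the 1 remaining unopened cup.
P(win by switching) = (5/6) · (1/1) = 5/6 ≈ 0.8333.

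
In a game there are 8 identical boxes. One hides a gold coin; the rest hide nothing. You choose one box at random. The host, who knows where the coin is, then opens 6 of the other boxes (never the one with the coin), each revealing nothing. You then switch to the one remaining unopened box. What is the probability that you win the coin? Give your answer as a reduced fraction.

Your original box holds the coin with probability 1/8, so the other 7 collectively hold it with probability 7/8.
The host can always find 6 empty boxes to open, so the reveals don't change that 7/8; it is now spread over the 1 remaining unopened box.
P(win by switching) = (7/8) · (1/1) = 7/8.

7/8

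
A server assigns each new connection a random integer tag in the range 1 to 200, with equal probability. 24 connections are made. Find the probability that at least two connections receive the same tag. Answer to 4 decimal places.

It's easier to compute the probability that all 24 are distinct.
P(all distinct) = 200/200 · 199/200 · ··· · 177/200 ≈ 0.2375.
So the probability of at least one match is 1 − 0.2375 = 0.7625.

0.7625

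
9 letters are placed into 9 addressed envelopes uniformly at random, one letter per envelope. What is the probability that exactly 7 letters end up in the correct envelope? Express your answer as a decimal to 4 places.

Choose which 7 of the 9 are fixed: C(9,7) = 36 ways.
The remaining 2 must have no fixed point: D(2) = 1.
P = 36·1/362880 = 1/10080 ≈ 0.0001.

0.0001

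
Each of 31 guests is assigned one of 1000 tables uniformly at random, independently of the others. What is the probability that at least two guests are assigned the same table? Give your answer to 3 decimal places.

It's easier to compute the probability that all 31 are distinct.
P(all distinct) = 1000/1000 · 999/1000 · ··· · 970/1000 ≈ 0.625.
So the probability of at least one match is 1 − 0.625 = 0.375.

0.375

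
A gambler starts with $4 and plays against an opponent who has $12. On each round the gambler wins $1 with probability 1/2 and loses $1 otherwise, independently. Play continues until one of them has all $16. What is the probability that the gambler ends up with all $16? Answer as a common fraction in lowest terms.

1/4

With a fair step, P(i) = ½P(i−1) + ½P(i+1) with P(0)=0, P(16)=1 has the linear solution P(i) = i/16.
P(4) = 4/16 = 1/4.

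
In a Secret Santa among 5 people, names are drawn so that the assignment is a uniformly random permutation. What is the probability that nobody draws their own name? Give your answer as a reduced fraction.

11/30

This is the derangement probability: permutations of 5 with no fixed point.
D(5) = 5! · (1 − 1/1! + 1/2! − ··· + (−1)^5/5!) = 44.
P = 44/120 = 11/30.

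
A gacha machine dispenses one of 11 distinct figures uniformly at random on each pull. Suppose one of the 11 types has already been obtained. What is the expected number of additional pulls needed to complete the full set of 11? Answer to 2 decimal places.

Starting from 1 distinct type, each trial gives a new one with probability (11−i)/11 when i types are held, so the wait for the next new type is 11/(11−i).
E = 11/10 + 11/9 + 11/8 + 11/7 + 11/6 + 11/5 + 11/4 + 11/3 + 11/2 + 11/1 = 81191/2520 ≈ 32.22.

32.22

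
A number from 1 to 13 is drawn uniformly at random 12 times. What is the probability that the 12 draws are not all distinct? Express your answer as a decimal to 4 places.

0.9997

P(all 12 different) = 13/13 · 12/13 · ··· · 2/13 ≈ 0.0003.
P(at least two equal) = 1 − 0.0003 = 0.9997.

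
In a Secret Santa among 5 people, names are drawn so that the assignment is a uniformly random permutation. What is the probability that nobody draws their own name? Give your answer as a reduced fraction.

This is the derangement probability: permutations of 5 with no fixed point.
D(5) = 5! · (1 − 1/1! + 1/2! − ··· + (−1)^5/5!) = 44.
P = 44/120 = 11/30.

11/30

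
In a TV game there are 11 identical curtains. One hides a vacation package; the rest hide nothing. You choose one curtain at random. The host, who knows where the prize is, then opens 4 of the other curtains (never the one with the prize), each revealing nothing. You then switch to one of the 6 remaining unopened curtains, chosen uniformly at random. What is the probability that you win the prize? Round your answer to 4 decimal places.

Your original curtain holds the prize with probability 1/11, so the other 10 collectively hold it with probability 10/11.
The host can always find 4 empty curtains to open, so the reveals don't change that 10/11; it is now spread over the 6 remaining unopened curtains.
P(win by switching) = (10/11) · (1/6) = 5/33 ≈ 0.1515.

0.1515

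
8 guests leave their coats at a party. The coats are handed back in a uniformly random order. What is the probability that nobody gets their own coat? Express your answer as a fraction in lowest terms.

2119/5760

This is the derangement probability: permutations of 8 with no fixed point.
D(8) = 8! · (1 − 1/1! + 1/2! − ··· + (−1)^8/8!) = 14833.
P = 14833/40320 = 2119/5760.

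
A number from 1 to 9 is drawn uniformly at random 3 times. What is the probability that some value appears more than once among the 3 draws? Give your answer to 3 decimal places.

P(all 3 different) = 9/9 · 8/9 · ··· · 7/9 ≈ 0.691.
P(at least two equal) = 1 − 0.691 = 0.309.

0.309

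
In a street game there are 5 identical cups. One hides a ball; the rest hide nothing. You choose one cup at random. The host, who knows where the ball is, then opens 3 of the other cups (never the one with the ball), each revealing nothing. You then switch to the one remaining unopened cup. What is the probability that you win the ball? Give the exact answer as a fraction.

4/5

Your original cup holds the ball with probability 1/5, so the other 4 collectively hold it with probability 4/5.
The host can always find 3 empty cups to open, so the reveals don't change that 4/5; it is now spread over the 1 remaining unopened cup.
P(win by switching) = (4/5) · (1/1) = 4/5.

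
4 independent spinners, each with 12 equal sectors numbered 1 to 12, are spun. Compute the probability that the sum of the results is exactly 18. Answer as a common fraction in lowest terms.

There are 12^4 = 20736 equally likely outcomes.
The number of ordered 4-tuples from {1,…,12} summing to 18 is 640.
P(sum = 18) = 640/20736 = 5/162.

5/162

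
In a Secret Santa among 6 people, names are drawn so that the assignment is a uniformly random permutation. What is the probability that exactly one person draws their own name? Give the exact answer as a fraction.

11/30

Choose which one is fixed: C(6,1) = 6 ways.
The remaining 5 must have no fixed point: D(5) = 44.
P = 6·44/720 = 11/30.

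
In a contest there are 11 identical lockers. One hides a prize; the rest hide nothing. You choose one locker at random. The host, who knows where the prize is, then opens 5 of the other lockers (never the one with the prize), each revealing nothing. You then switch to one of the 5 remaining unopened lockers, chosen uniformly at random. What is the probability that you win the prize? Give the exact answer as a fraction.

2/11

Your original locker holds the prize with probability 1/11, so the other 10 collectively hold it with probability 10/11.
The host can always find 5 empty lockers to open, so the reveals don't change that 10/11; it is now spread over the 5 remaining unopened lockers.
P(win by switching) = (10/11) · (1/5) = 2/11.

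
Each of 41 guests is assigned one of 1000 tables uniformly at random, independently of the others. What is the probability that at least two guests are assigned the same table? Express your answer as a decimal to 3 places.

0.565

It's easier to compute the probability that all 41 are distinct.
P(all distinct) = 1000/1000 · 999/1000 · ··· · 960/1000 ≈ 0.435.
So the probability of at least one match is 1 − 0.435 = 0.565.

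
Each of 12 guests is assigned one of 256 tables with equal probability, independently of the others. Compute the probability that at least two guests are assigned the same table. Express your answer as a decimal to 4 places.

0.2303

It's easier to compute the probability that all 12 are distinct.
P(all distinct) = 256/256 · 255/256 · ··· · 245/256 ≈ 0.7697.
So the probability of at least one match is 1 − 0.7697 = 0.2303.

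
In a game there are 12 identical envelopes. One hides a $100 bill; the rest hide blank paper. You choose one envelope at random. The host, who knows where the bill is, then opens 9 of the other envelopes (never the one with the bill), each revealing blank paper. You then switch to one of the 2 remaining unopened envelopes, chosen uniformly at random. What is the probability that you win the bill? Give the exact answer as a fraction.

Your original envelope holds the bill with probability 1/12, so the other 11 collectively hold it with probability 11/12.
The host can always find 9 empty envelopes to open, so the reveals don't change that 11/12; it is now spread over the 2 remaining unopened envelopes.
P(win by switching) = (11/12) · (1/2) = 11/24.

11/24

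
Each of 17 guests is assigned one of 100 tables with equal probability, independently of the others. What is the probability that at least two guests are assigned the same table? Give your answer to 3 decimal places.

0.763

It's easier to compute the probability that all 17 are distinct.
P(all distinct) = 100/100 · 99/100 · ··· · 84/100 ≈ 0.237.
So the probability of at least one match is 1 − 0.237 = 0.763.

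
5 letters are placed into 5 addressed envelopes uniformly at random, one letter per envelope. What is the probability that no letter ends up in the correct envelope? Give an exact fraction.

11/30

This is the derangement probability: permutations of 5 with no fixed point.
D(5) = 5! · (1 − 1/1! + 1/2! − ··· + (−1)^5/5!) = 44.
P = 44/120 = 11/30.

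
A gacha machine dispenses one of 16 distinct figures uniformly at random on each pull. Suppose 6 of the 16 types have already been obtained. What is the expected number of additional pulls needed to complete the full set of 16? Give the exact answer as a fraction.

Starting from 6 distinct types, each trial gives a new one with probability (16−i)/16 when i types are held, so the wait for the next new type is 16/(16−i).
E = 16/10 + 16/9 + 16/8 + 16/7 + 16/6 + 16/5 + 16/4 + 16/3 + 16/2 + 16/1 = 14762/315.

14762/315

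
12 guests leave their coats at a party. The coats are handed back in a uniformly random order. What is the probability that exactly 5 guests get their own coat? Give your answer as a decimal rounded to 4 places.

Choose which 5 of the 12 are fixed: C(12,5) = 792 ways.
The remaining 7 must have no fixed point: D(7) = 1854.
P = 792·1854/479001600 = 103/33600 ≈ 0.0031.

0.0031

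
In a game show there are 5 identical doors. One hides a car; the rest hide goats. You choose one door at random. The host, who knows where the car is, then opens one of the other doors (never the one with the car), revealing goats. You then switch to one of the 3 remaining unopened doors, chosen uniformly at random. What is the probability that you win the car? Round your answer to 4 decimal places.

Your original door holds the car with probability 1/5, so the other 4 collectively hold it with probability 4/5.
The host can always find an empty door to open, so this doesn't change that 4/5; it is now spread over the 3 remaining unopened doors.
P(win by switching) = (4/5) · (1/3) = 4/15 ≈ 0.2667.

0.2667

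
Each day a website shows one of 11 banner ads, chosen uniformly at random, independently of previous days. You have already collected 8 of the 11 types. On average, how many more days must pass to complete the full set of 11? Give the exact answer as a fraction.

121/6

Starting from 8 distinct types, each trial gives a new one with probability (11−i)/11 when i types are held, so the wait for the next new type is 11/(11−i).
E = 11/3 + 11/2 + 11/1 = 121/6.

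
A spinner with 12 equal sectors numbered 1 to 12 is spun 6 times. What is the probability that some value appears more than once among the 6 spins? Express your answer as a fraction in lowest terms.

1343/1728

P(all 6 different) = 12/12 · 11/12 · ··· · 7/12 = 385/1728.
P(at least two equal) = 1 − 385/1728 = 1343/1728.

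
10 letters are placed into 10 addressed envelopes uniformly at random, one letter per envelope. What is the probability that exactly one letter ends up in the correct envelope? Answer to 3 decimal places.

Choose which one is fixed: C(10,1) = 10 ways.
The remaining 9 must have no fixed point: D(9) = 133496.
P = 10·133496/3628800 = 16687/45360 ≈ 0.368.

0.368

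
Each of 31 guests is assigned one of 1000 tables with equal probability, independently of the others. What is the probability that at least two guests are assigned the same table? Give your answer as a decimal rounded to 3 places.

0.375

It's easier to compute the probability that all 31 are distinct.
P(all distinct) = 1000/1000 · 999/1000 · ··· · 970/1000 ≈ 0.625.
So the probability of at least one match is 1 − 0.625 = 0.375.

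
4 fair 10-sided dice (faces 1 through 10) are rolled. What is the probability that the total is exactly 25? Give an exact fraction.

There are 10^4 = 10000 equally likely outcomes.
The number of ordered 4-tuples from {1,…,10} summing to 25 is 592.
P(sum = 25) = 592/10000 = 37/625.

37/625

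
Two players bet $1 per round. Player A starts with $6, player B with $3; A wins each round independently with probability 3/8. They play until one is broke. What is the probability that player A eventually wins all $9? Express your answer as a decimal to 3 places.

Let r = q/p = (5/8)/(3/8) = 5/3. The recurrence P(i) = p·P(i+1) + q·P(i−1) with P(0)=0, P(9)=1 gives P(i) = (1 − r^i)/(1 − r^9).
P(6) = (1 − (5/3)^6) / (1 − (5/3)^9) = 4104/19729 ≈ 0.208.

0.208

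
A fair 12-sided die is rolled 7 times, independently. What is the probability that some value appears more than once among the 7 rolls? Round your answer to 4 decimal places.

0.8886

P(all 7 different) = 12/12 · 11/12 · ··· · 6/12 ≈ 0.1114.
P(at least two equal) = 1 − 0.1114 = 0.8886.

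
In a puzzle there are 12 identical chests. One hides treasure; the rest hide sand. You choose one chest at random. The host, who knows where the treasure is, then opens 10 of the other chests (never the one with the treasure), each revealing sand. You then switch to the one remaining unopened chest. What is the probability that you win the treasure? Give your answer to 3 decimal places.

Your original chest holds the treasure with probability 1/12, so the other 11 collectively hold it with probability 11/12.
The host can always find 10 empty chests to open, so the reveals don't change that 11/12; it is now spread over the 1 remaining unopened chest.
P(win by switching) = (11/12) · (1/1) = 11/12 ≈ 0.917.

0.917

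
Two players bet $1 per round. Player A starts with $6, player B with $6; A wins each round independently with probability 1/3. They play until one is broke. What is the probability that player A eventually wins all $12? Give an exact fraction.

Let r = q/p = (2/3)/(1/3) = 2. The recurrence P(i) = p·P(i+1) + q·P(i−1) with P(0)=0, P(12)=1 gives P(i) = (1 − r^i)/(1 − r^12).
P(6) = (1 − (2)^6) / (1 − (2)^12) = 1/65.

1/65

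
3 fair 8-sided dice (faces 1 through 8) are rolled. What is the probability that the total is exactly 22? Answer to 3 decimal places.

0.012

There are 8^3 = 512 equally likely outcomes.
The number of ordered 3-tuples from {1,…,8} summing to 22 is 6.
P(sum = 22) = 6/512 = 3/256 ≈ 0.012.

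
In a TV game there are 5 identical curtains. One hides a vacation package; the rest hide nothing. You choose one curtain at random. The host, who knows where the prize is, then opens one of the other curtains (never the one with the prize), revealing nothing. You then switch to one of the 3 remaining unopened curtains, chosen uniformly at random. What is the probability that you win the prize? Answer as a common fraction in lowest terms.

4/15

Your original curtain holds the prize with probability 1/5, so the other 4 collectively hold it with probability 4/5.
The host can always find an empty curtain to open, so this doesn't change that 4/5; it is now spread over the 3 remaining unopened curtains.
P(win by switching) = (4/5) · (1/3) = 4/15.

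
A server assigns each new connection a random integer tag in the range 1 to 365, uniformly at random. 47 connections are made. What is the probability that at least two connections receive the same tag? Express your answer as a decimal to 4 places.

It's easier to compute the probability that all 47 are distinct.
P(all distinct) = 365/365 · 364/365 · ··· · 319/365 ≈ 0.0452.
So the probability of at least one match is 1 − 0.0452 = 0.9548.

0.9548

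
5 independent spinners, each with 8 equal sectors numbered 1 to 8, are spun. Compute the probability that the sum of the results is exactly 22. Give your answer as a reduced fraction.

There are 8^5 = 32768 equally likely outcomes.
The number of ordered 5-tuples from {1,…,8} summing to 22 is 2460.
P(sum = 22) = 2460/32768 = 615/8192.

615/8192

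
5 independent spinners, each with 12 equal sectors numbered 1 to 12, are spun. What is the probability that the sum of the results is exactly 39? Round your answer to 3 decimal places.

There are 12^5 = 248832 equally likely outcomes.
The number of ordered 5-tuples from {1,…,12} summing to 39 is 9075.
P(sum = 39) = 9075/248832 = 3025/82944 ≈ 0.036.

0.036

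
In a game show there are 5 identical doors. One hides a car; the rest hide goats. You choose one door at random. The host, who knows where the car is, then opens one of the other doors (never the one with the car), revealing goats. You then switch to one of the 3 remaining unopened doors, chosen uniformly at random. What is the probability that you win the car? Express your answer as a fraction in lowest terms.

Your original door holds the car with probability 1/5, so the other 4 collectively hold it with probability 4/5.
The host can always find an empty door to open, so this doesn't change that 4/5; it is now spread over the 3 remaining unopened doors.
P(win by switching) = (4/5) · (1/3) = 4/15.

4/15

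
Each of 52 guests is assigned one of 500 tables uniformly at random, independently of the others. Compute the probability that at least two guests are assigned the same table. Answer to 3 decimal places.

It's easier to compute the probability that all 52 are distinct.
P(all distinct) = 500/500 · 499/500 · ··· · 449/500 ≈ 0.064.
So the probability of at least one match is 1 − 0.064 = 0.936.

0.936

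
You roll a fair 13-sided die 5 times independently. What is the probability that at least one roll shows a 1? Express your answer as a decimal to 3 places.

0.330

P(no roll shows a 1) = (12/13)^5 ≈ 0.670.
P(at least one) = 1 − 0.670 = 0.330.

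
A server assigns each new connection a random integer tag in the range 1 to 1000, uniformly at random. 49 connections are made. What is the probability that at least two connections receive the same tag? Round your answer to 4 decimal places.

0.6974

It's easier to compute the probability that all 49 are distinct.
P(all distinct) = 1000/1000 · 999/1000 · ··· · 952/1000 ≈ 0.3026.
So the probability of at least one match is 1 − 0.3026 = 0.6974.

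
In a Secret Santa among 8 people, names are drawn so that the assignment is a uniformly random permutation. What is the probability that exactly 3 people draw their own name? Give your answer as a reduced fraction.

11/180

Choose which 3 of the 8 are fixed: C(8,3) = 56 ways.
The remaining 5 must have no fixed point: D(5) = 44.
P = 56·44/40320 = 11/180.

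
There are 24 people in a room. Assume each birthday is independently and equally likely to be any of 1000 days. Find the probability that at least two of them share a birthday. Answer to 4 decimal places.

0.2428

It's easier to compute the probability that all 24 are distinct.
P(all distinct) = 1000/1000 · 999/1000 · ··· · 977/1000 ≈ 0.7572.
So the probability of at least one match is 1 − 0.7572 = 0.2428.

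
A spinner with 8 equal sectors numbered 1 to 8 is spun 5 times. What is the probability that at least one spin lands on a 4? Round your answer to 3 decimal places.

0.487

P(no spin lands on a 4) = (7/8)^5 ≈ 0.513.
P(at least one) = 1 − 0.513 = 0.487.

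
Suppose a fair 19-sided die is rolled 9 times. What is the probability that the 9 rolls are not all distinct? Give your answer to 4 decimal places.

P(all 9 different) = 19/19 · 18/19 · ··· · 11/19 ≈ 0.1039.
P(at least two equal) = 1 − 0.1039 = 0.8961.

0.8961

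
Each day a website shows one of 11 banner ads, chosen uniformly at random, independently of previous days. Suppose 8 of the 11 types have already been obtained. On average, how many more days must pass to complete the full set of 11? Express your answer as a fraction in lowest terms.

121/6

Starting from 8 distinct types, each trial gives a new one with probability (11−i)/11 when i types are held, so the wait for the next new type is 11/(11−i).
E = 11/3 + 11/2 + 11/1 = 121/6.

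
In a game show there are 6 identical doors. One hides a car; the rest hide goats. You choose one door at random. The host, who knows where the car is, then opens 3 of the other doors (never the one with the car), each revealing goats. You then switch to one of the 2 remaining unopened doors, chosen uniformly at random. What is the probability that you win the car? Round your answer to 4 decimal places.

0.4167

Your original door holds the car with probability 1/6, so the other 5 collectively hold it with probability 5/6.
The host can always find 3 empty doors to open, so the reveals don't change that 5/6; it is now spread over the 2 remaining unopened doors.
P(win by switching) = (5/6) · (1/2) = 5/12 ≈ 0.4167.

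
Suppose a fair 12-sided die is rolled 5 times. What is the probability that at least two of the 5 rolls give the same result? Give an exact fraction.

89/144

P(all 5 different) = 12/12 · 11/12 · ··· · 8/12 = 55/144.
P(at least two equal) = 1 − 55/144 = 89/144.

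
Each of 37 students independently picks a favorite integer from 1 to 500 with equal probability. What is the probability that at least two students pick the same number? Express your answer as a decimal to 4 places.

It's easier to compute the probability that all 37 are distinct.
P(all distinct) = 500/500 · 499/500 · ··· · 464/500 ≈ 0.2552.
So the probability of at least one match is 1 − 0.2552 = 0.7448.

0.7448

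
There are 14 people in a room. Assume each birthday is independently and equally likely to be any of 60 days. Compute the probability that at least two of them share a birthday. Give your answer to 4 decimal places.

It's easier to compute the probability that all 14 are distinct.
P(all distinct) = 60/60 · 59/60 · ··· · 47/60 ≈ 0.1930.
So the probability of at least one match is 1 − 0.1930 = 0.8070.

0.8070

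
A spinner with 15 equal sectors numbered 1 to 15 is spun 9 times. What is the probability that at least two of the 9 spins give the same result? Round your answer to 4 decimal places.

P(all 9 different) = 15/15 · 14/15 · ··· · 7/15 ≈ 0.0472.
P(at least two equal) = 1 − 0.0472 = 0.9528.

0.9528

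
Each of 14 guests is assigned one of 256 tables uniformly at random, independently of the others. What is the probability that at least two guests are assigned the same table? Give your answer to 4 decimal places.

0.3036

It's easier to compute the probability that all 14 are distinct.
P(all distinct) = 256/256 · 255/256 · ··· · 243/256 ≈ 0.6964.
So the probability of at least one match is 1 − 0.6964 = 0.3036.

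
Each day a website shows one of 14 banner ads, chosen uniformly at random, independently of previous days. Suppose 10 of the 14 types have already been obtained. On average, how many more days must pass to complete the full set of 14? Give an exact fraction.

175/6

Starting from 10 distinct types, each trial gives a new one with probability (14−i)/14 when i types are held, so the wait for the next new type is 14/(14−i).
E = 14/4 + 14/3 + 14/2 + 14/1 = 175/6.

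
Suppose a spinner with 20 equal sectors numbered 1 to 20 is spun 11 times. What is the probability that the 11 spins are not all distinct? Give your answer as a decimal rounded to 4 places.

P(all 11 different) = 20/20 · 19/20 · ··· · 10/20 ≈ 0.0327.
P(at least two equal) = 1 − 0.0327 = 0.9673.

0.9673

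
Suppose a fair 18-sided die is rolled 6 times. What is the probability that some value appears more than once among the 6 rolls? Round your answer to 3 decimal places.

0.607

P(all 6 different) = 18/18 · 17/18 · ··· · 13/18 ≈ 0.393.
P(at least two equal) = 1 − 0.393 = 0.607.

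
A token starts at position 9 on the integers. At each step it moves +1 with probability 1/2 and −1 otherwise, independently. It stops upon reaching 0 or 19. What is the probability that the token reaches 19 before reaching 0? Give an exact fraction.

9/19

With a fair step, P(i) = ½P(i−1) + ½P(i+1) with P(0)=0, P(19)=1 has the linear solution P(i) = i/19.
P(9) = 9/19.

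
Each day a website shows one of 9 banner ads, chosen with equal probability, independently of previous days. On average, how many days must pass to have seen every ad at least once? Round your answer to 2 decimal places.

25.46

After i distinct types are collected, each trial gives a new one with probability (9−i)/9, so the expected wait for the next new type is 9/(9−i).
E = 9/9 + 9/8 + 9/7 + 9/6 + 9/5 + 9/4 + 9/3 + 9/2 + 9/1 = 7129/280 ≈ 25.46.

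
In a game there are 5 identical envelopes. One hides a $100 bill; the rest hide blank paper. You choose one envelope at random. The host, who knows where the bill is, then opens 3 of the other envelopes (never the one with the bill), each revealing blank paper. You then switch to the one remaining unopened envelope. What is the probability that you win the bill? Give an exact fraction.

Your original envelope holds the bill with probability 1/5, so the other 4 collectively hold it with probability 4/5.
The host can always find 3 empty envelopes to open, so the reveals don't change that 4/5; it is now spread over the 1 remaining unopened envelope.
P(win by switching) = (4/5) · (1/1) = 4/5.

4/5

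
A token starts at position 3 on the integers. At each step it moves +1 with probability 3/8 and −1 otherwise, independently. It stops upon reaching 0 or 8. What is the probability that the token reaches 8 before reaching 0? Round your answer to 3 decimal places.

Let r = q/p = (5/8)/(3/8) = 5/3. The recurrence P(i) = p·P(i+1) + q·P(i−1) with P(0)=0, P(8)=1 gives P(i) = (1 − r^i)/(1 − r^8).
P(3) = (1 − (5/3)^3) / (1 − (5/3)^8) = 11907/192032 ≈ 0.062.

0.062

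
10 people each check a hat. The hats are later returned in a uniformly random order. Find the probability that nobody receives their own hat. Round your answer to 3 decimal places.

0.368

This is the derangement probability: permutations of 10 with no fixed point.
D(10) = 10! · (1 − 1/1! + 1/2! − ··· + (−1)^10/10!) = 1334961.
P = 1334961/3628800 = 16481/44800 ≈ 0.368.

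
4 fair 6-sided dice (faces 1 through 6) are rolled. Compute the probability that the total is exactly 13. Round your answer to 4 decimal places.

There are 6^4 = 1296 equally likely outcomes.
The number of ordered 4-tuples from {1,…,6} summing to 13 is 140.
P(sum = 13) = 140/1296 = 35/324 ≈ 0.1080.

0.1080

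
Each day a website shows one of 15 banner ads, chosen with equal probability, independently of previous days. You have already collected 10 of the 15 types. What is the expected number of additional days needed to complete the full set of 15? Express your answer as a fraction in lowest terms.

Starting from 10 distinct types, each trial gives a new one with probability (15−i)/15 when i types are held, so the wait for the next new type is 15/(15−i).
E = 15/5 + 15/4 + 15/3 + 15/2 + 15/1 = 137/4.

137/4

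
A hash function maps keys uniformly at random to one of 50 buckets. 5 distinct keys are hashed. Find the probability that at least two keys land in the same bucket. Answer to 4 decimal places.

It's easier to compute the probability that all 5 are distinct.
P(all distinct) = 50/50 · 49/50 · ··· · 46/50 ≈ 0.8136.
So the probability of at least one match is 1 − 0.8136 = 0.1864.

0.1864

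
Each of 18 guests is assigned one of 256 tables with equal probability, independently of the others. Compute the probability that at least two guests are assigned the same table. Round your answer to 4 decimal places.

0.4576

It's easier to compute the probability that all 18 are distinct.
P(all distinct) = 256/256 · 255/256 · ··· · 239/256 ≈ 0.5424.
So the probability of at least one match is 1 − 0.5424 = 0.4576.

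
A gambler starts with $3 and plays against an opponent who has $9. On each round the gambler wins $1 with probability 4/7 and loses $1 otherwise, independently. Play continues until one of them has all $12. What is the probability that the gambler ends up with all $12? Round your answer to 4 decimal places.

0.5970

Let r = q/p = (3/7)/(4/7) = 3/4. The recurrence P(i) = p·P(i+1) + q·P(i−1) with P(0)=0, P(12)=1 gives P(i) = (1 − r^i)/(1 − r^12).
P(3) = (1 − (3/4)^3) / (1 − (3/4)^12) = 262144/439075 ≈ 0.5970.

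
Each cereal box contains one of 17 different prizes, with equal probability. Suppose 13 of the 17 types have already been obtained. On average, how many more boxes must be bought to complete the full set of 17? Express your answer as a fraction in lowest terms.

425/12

Starting from 13 distinct types, each trial gives a new one with probability (17−i)/17 when i types are held, so the wait for the next new type is 17/(17−i).
E = 17/4 + 17/3 + 17/2 + 17/1 = 425/12.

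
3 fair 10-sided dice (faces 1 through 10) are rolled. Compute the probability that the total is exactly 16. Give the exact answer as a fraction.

3/40

There are 10^3 = 1000 equally likely outcomes.
The number of ordered 3-tuples from {1,…,10} summing to 16 is 75.
P(sum = 16) = 75/1000 = 3/40.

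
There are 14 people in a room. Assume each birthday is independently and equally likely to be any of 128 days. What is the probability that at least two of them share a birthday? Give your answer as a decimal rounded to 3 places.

0.522

It's easier to compute the probability that all 14 are distinct.
P(all distinct) = 128/128 · 127/128 · ··· · 115/128 ≈ 0.478.
So the probability of at least one match is 1 − 0.478 = 0.522.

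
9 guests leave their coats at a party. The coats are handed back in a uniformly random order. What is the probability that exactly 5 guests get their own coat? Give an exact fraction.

1/320

Choose which 5 of the 9 are fixed: C(9,5) = 126 ways.
The remaining 4 must have no fixed point: D(4) = 9.
P = 126·9/362880 = 1/320.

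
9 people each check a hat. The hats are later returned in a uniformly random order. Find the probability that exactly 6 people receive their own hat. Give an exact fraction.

1/2160

Choose which 6 of the 9 are fixed: C(9,6) = 84 ways.
The remaining 3 must have no fixed point: D(3) = 2.
P = 84·2/362880 = 1/2160.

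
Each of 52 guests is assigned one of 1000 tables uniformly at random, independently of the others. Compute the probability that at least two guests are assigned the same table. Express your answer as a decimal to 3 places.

0.741

It's easier to compute the probability that all 52 are distinct.
P(all distinct) = 1000/1000 · 999/1000 · ··· · 949/1000 ≈ 0.259.
So the probability of at least one match is 1 − 0.259 = 0.741.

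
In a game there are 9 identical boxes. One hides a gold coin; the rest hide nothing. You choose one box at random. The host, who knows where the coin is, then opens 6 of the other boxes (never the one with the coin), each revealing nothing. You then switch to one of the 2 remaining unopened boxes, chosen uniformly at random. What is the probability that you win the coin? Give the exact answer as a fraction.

Your original box holds the coin with probability 1/9, so the other 8 collectively hold it with probability 8/9.
The host can always find 6 empty boxes to open, so the reveals don't change that 8/9; it is now spread over the 2 remaining unopened boxes.
P(win by switching) = (8/9) · (1/2) = 4/9.

4/9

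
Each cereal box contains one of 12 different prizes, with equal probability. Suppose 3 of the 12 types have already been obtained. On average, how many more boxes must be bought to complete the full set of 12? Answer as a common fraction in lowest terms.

7129/210

Starting from 3 distinct types, each trial gives a new one with probability (12−i)/12 when i types are held, so the wait for the next new type is 12/(12−i).
E = 12/9 + 12/8 + 12/7 + 12/6 + 12/5 + 12/4 + 12/3 + 12/2 + 12/1 = 7129/210.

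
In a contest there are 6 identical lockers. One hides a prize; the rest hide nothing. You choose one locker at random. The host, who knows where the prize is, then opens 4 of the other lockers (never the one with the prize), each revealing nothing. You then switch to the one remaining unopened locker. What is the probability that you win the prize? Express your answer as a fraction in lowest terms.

Your original locker holds the prize with probability 1/6, so the other 5 collectively hold it with probability 5/6.
The host can always find 4 empty lockers to open, so the reveals don't change that 5/6; it is now spread over the 1 remaining unopened locker.
P(win by switching) = (5/6) · (1/1) = 5/6.

5/6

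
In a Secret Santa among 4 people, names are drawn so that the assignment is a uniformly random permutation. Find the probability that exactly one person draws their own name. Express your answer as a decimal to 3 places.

0.333

Choose which one is fixed: C(4,1) = 4 ways.
The remaining 3 must have no fixed point: D(3) = 2.
P = 4·2/24 = 1/3 ≈ 0.333.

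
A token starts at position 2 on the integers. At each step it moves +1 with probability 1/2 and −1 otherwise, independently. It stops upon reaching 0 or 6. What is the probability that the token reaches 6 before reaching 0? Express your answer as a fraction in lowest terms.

1/3

With a fair step, P(i) = ½P(i−1) + ½P(i+1) with P(0)=0, P(6)=1 has the linear solution P(i) = i/6.
P(2) = 2/6 = 1/3.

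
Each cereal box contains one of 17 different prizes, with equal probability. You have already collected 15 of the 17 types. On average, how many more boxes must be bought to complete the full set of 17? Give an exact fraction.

Starting from 15 distinct types, each trial gives a new one with probability (17−i)/17 when i types are held, so the wait for the next new type is 17/(17−i).
E = 17/2 + 17/1 = 51/2.

51/2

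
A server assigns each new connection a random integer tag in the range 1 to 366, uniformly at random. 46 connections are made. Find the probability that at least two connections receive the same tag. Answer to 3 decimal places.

It's easier to compute the probability that all 46 are distinct.
P(all distinct) = 366/366 · 365/366 · ··· · 321/366 ≈ 0.052.
So the probability of at least one match is 1 − 0.052 = 0.948.

0.948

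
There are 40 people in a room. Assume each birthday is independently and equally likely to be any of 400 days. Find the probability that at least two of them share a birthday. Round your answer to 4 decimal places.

0.8670

It's easier to compute the probability that all 40 are distinct.
P(all distinct) = 400/400 · 399/400 · ··· · 361/400 ≈ 0.1330.
So the probability of at least one match is 1 − 0.1330 = 0.8670.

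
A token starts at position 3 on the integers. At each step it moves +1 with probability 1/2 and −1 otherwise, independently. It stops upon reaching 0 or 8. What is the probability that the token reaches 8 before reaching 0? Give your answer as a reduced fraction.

3/8

With a fair step, P(i) = ½P(i−1) + ½P(i+1) with P(0)=0, P(8)=1 has the linear solution P(i) = i/8.
P(3) = 3/8.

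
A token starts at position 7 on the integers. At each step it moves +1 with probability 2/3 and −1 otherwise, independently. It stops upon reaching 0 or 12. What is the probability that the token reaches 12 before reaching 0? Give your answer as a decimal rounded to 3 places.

0.992

Let r = q/p = (1/3)/(2/3) = 1/2. The recurrence P(i) = p·P(i+1) + q·P(i−1) with P(0)=0, P(12)=1 gives P(i) = (1 − r^i)/(1 − r^12).
P(7) = (1 − (1/2)^7) / (1 − (1/2)^12) = 4064/4095 ≈ 0.992.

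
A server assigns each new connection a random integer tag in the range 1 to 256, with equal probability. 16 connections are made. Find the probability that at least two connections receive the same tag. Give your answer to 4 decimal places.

0.3803

It's easier to compute the probability that all 16 are distinct.
P(all distinct) = 256/256 · 255/256 · ··· · 241/256 ≈ 0.6197.
So the probability of at least one match is 1 − 0.6197 = 0.3803.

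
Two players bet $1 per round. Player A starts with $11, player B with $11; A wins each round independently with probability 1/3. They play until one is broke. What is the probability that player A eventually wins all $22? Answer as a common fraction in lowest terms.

1/2049

Let r = q/p = (2/3)/(1/3) = 2. The recurrence P(i) = p·P(i+1) + q·P(i−1) with P(0)=0, P(22)=1 gives P(i) = (1 − r^i)/(1 − r^22).
P(11) = (1 − (2)^11) / (1 − (2)^22) = 1/2049.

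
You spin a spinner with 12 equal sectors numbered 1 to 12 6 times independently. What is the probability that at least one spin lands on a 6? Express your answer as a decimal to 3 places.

0.407

P(no spin lands on a 6) = (11/12)^6 ≈ 0.593.
P(at least one) = 1 − 0.593 = 0.407.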